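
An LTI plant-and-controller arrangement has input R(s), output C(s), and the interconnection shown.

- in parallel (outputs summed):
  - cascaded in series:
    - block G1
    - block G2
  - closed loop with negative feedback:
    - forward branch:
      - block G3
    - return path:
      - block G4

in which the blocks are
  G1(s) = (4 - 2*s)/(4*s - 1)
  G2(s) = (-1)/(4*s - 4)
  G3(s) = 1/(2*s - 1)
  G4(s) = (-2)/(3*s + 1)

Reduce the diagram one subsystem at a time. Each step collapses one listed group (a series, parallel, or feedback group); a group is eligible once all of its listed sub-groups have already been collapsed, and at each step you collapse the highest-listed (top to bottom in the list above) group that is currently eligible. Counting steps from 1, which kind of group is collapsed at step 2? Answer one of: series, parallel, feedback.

[1] cascade G1, G2
[2] reduce the feedback loop with forward G3 and return G4
[3] combine (G1*G2), [G3/(1+G3*G4)] in parallel
So the answer for step 2 is feedback.

Final answer: feedback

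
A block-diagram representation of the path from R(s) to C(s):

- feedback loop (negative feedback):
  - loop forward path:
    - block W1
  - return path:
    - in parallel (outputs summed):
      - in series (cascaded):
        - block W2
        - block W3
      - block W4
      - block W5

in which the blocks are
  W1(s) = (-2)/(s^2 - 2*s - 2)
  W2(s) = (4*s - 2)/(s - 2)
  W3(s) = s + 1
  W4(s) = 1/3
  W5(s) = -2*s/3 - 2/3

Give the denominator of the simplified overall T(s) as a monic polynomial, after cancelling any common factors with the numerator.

Reducing step by step:

[1] series reduction of W2, W3, giving (4*s^2 + 2*s - 2)/(s - 2)
[2] reduce the parallel group (W2*W3), W4, W5, giving (10*s^2 + 9*s - 4)/(3*s - 6)
[3] apply the feedback formula to W1, ((W2*W3)+W4+W5), giving (12 - 6*s)/(3*s^3 - 32*s^2 - 12*s + 20)
Step 3 gives the fully reduced T(s), with no common factor left to cancel. The denominator's leading coefficient is 3, so divide each of its coefficients by 3 to get the monic form.

Answer: s^3 - 32*s^2/3 - 4*s + 20/3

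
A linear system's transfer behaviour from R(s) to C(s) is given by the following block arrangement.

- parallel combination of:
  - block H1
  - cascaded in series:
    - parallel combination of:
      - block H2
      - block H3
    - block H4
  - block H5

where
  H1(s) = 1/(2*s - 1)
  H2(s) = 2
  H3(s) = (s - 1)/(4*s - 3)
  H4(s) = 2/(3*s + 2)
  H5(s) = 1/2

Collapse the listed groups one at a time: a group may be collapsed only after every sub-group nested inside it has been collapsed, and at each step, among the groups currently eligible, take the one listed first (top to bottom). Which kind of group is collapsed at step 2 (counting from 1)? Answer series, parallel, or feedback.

(1) combine H2, H3 in parallel
(2) multiply (H2+H3), H4 (series)
(3) reduce the parallel group H1, ((H2+H3)*H4), H5
Step 2 collapses a series group.

Final answer: series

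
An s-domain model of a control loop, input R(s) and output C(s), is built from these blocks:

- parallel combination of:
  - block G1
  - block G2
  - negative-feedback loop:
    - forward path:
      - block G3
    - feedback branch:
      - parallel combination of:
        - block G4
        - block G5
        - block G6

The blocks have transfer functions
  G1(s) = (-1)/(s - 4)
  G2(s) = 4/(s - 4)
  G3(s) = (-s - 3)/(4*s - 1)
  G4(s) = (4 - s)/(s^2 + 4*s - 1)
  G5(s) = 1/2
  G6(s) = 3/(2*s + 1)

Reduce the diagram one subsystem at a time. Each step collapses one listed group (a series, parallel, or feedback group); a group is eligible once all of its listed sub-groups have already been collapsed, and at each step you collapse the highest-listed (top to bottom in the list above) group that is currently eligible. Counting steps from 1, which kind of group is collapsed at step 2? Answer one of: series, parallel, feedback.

Reducing step by step:

Step 1: sum the parallel branches G4, G5, G6
Step 2: collapse the loop (G3 forward, (G4+G5+G6) return)
Step 3: reduce the parallel group G1, G2, [G3/(1+G3*(G4+G5+G6))]
The group at step 2 is a feedback group.

Answer: feedback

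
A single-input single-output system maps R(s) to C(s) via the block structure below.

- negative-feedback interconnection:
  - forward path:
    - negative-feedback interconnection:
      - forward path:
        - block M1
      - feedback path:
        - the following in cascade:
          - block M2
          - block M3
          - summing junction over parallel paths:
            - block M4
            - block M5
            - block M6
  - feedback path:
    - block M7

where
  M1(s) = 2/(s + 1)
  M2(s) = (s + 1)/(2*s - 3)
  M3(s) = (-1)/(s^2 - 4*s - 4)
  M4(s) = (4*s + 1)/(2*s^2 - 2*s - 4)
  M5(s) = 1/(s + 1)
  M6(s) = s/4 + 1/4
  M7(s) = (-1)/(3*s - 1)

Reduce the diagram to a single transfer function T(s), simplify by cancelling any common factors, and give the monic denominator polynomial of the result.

Answer: s^6 - 41*s^5/6 + 27*s^4/4 + 73*s^3/4 - 311*s^2/12 - 29*s/4 + 34/3

Working:
Step 1 - reduce the parallel group M4, M5, M6 gives (s^3 + 9*s - 8)/(4*s^2 - 4*s - 8)
Step 2 - reduce the series chain M2, M3, (M4+M5+M6) gives (-s^3 - 9*s + 8)/(8*s^4 - 60*s^3 + 104*s^2 + 16*s - 96)
Step 3 - reduce the feedback loop with forward M1 and return (M2*M3*(M4+M5+M6)) gives (8*s^4 - 60*s^3 + 104*s^2 + 16*s - 96)/(4*s^5 - 26*s^4 + 21*s^3 + 60*s^2 - 49*s - 40)
Step 4 - reduce the feedback loop with forward [M1/(1+M1*(M2*M3*(M4+M5+M6)))] and return M7 gives (24*s^5 - 188*s^4 + 372*s^3 - 56*s^2 - 304*s + 96)/(12*s^6 - 82*s^5 + 81*s^4 + 219*s^3 - 311*s^2 - 87*s + 136)
No further cancellation is possible in the step-4 result, so that is T(s). Its denominator becomes monic after dividing by the leading coefficient 12.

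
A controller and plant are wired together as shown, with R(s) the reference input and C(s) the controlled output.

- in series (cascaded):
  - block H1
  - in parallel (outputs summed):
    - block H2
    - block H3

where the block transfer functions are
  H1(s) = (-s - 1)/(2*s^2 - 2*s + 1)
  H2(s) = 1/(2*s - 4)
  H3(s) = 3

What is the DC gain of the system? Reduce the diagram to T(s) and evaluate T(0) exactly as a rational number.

The answer is -11/4.

Reasoning:
[1] parallel reduction of H2, H3 gives (6*s - 11)/(2*s - 4)
[2] series reduction of H1, (H2+H3) gives (-6*s^2 + 5*s + 11)/(4*s^3 - 12*s^2 + 10*s - 4)
DC gain: substitute s = 0 into T(s) from step 2: T(0) = 11/(-4) = -11/4.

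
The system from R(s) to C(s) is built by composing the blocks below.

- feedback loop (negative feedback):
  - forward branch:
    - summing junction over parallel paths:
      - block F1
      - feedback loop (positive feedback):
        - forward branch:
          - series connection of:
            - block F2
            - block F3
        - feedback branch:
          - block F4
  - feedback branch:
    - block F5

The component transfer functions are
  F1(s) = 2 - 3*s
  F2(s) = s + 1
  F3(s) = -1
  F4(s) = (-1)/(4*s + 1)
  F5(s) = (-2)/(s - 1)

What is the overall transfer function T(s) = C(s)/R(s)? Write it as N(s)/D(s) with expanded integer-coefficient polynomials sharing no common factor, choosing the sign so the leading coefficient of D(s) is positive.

Step 1. reduce the series chain F2, F3, giving -s - 1
Step 2. reduce the feedback loop with forward (F2*F3) and return F4, giving (-4*s^2 - 5*s - 1)/(3*s)
Step 3. parallel reduction of F1, [(F2*F3)/(1-(F2*F3)*F4)], giving (-13*s^2 + s - 1)/(3*s)
Step 4. collapse the loop ((F1+[(F2*F3)/(1-(F2*F3)*F4)]) forward, F5 return), giving the overall T(s)

Final answer: (-13*s^3 + 14*s^2 - 2*s + 1)/(29*s^2 - 5*s + 2)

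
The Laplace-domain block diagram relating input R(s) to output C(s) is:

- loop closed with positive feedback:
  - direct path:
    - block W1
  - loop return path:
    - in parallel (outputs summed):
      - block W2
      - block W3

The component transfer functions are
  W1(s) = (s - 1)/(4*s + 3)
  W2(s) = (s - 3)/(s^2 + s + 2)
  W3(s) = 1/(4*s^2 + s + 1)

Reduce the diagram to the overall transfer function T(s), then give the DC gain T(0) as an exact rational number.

Reducing step by step:

Step 1 - sum the parallel branches W2, W3 -> (4*s^3 - 10*s^2 - s - 1)/(4*s^4 + 5*s^3 + 10*s^2 + 3*s + 2)
Step 2 - feedback reduction of W1, (W2+W3) -> (4*s^5 + s^4 + 5*s^3 - 7*s^2 - s - 2)/(16*s^5 + 28*s^4 + 69*s^3 + 33*s^2 + 17*s + 5)
The step-2 result is T(s). Setting s = 0: T(0) = -2/5.

Answer: -2/5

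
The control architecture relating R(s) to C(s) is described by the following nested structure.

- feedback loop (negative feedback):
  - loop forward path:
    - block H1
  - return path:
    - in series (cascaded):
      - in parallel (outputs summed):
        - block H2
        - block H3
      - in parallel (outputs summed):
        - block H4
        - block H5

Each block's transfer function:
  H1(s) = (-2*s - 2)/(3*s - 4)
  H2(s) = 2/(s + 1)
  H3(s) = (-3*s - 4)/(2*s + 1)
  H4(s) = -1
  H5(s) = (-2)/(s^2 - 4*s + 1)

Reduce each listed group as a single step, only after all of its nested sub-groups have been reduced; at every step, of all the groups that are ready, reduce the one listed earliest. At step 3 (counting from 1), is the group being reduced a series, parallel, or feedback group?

Step 1. sum the parallel branches H2, H3
Step 2. parallel reduction of H4, H5
Step 3. combine (H2+H3), (H4+H5) in series
Step 4. collapse the loop (H1 forward, ((H2+H3)*(H4+H5)) return)
At step 3 the group reduced is series.

Hence the answer: series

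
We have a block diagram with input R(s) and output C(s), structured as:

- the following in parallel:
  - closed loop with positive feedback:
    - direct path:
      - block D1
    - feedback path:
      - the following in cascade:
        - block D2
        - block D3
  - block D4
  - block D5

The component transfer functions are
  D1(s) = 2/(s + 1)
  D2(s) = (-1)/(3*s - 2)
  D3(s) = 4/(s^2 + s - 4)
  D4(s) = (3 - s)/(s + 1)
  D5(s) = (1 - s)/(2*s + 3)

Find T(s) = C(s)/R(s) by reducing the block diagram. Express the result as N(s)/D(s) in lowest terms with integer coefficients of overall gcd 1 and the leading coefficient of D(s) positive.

The answer is (-9*s^6 + 9*s^5 + 115*s^4 - 9*s^3 - 298*s^2 - 16*s + 208)/(6*s^6 + 23*s^5 + 3*s^4 - 65*s^3 - 37*s^2 + 62*s + 48).

Reasoning:
(1) reduce the series chain D2, D3, giving (-4)/(3*s^3 + s^2 - 14*s + 8)
(2) close the feedback loop around D1, (D2*D3), giving (6*s^3 + 2*s^2 - 28*s + 16)/(3*s^4 + 4*s^3 - 13*s^2 - 6*s + 16)
(3) combine [D1/(1-D1*(D2*D3))], D4, D5 in parallel, which is the overall transfer function T(s) = C(s)/R(s) in lowest terms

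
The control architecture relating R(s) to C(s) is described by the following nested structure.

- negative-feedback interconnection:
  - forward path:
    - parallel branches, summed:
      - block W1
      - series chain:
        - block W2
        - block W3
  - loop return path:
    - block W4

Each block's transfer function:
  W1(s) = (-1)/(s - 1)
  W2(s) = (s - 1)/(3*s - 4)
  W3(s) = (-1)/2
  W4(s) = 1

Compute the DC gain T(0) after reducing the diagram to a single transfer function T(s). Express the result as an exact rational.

Step 1 - series reduction of W2, W3, giving (1 - s)/(6*s - 8)
Step 2 - reduce the parallel group W1, (W2*W3), giving (-s^2 - 4*s + 7)/(6*s^2 - 14*s + 8)
Step 3 - close the feedback loop around (W1+(W2*W3)), W4, giving (-s^2 - 4*s + 7)/(5*s^2 - 18*s + 15)
Evaluating the step-3 result (the overall T(s)) at s = 0 gives T(0) = 7/15.

Final answer: 7/15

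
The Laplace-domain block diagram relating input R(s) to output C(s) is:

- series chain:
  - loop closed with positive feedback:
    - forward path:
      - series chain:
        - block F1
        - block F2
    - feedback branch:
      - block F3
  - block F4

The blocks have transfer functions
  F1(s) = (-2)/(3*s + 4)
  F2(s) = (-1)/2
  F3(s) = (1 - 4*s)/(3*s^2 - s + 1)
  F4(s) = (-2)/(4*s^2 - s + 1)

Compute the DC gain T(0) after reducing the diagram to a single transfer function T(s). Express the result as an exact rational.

Step 1: cascade F1, F2; result 1/(3*s + 4)
Step 2: collapse the loop ((F1*F2) forward, F3 return); result (3*s^2 - s + 1)/(9*s^3 + 9*s^2 + 3*s + 3)
Step 3: multiply [(F1*F2)/(1-(F1*F2)*F3)], F4 (series); result (-6*s^2 + 2*s - 2)/(36*s^5 + 27*s^4 + 12*s^3 + 18*s^2 + 3)
Evaluating the step-3 result (the overall T(s)) at s = 0 gives T(0) = -2/3.

Answer: -2/3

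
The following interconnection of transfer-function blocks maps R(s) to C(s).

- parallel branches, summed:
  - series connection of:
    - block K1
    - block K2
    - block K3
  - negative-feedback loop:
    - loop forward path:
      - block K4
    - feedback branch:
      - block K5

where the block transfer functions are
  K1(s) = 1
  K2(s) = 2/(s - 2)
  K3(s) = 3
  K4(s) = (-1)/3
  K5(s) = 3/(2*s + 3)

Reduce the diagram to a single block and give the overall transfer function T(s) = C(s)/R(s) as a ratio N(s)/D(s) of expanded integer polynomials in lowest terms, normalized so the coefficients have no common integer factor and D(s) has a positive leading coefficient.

Reducing step by step:

[1] multiply K1, K2, K3 (series); result 6/(s - 2)
[2] apply the feedback formula to K4, K5; result (-2*s - 3)/(6*s + 6)
[3] parallel reduction of (K1*K2*K3), [K4/(1+K4*K5)] - this is the overall T(s), already in the required normalized form

Answer: (-2*s^2 + 37*s + 42)/(6*s^2 - 6*s - 12)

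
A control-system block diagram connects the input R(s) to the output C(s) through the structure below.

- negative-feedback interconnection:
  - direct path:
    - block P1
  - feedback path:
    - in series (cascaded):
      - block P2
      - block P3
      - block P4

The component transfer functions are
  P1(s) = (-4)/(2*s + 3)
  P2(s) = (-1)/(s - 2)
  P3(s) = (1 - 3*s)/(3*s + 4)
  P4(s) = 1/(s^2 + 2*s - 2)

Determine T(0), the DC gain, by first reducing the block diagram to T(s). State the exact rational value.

The answer is -16/13.

Reasoning:
Step 1 - reduce the series chain P2, P3, P4 = (3*s - 1)/(3*s^4 + 4*s^3 - 18*s^2 - 12*s + 16)
Step 2 - collapse the loop (P1 forward, (P2*P3*P4) return) = (-12*s^4 - 16*s^3 + 72*s^2 + 48*s - 64)/(6*s^5 + 17*s^4 - 24*s^3 - 78*s^2 - 16*s + 52)
Evaluating the step-2 result (the overall T(s)) at s = 0 gives T(0) = -64/52 = -16/13.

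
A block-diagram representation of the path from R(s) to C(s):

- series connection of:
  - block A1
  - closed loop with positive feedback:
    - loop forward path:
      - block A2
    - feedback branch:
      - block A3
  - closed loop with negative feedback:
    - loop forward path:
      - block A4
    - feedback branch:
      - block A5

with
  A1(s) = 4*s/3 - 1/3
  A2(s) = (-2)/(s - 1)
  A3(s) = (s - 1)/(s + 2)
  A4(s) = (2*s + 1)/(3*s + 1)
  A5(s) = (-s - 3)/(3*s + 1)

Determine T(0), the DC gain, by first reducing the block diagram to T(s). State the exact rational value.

First reduce the diagram to T(s).

Step 1. reduce the feedback loop with forward A2 and return A3; result (-2*s - 4)/(s^2 + 3*s - 4)
Step 2. apply the feedback formula to A4, A5; result (6*s^2 + 5*s + 1)/(7*s^2 - s - 2)
Step 3. multiply A1, [A2/(1-A2*A3)], [A4/(1+A4*A5)] (series); result (-48*s^4 - 124*s^3 - 54*s^2 + 6*s + 4)/(21*s^4 + 60*s^3 - 99*s^2 - 6*s + 24)
Step 3 gives the overall T(s). Then T(0) = 4/24 = 1/6.

Answer: 1/6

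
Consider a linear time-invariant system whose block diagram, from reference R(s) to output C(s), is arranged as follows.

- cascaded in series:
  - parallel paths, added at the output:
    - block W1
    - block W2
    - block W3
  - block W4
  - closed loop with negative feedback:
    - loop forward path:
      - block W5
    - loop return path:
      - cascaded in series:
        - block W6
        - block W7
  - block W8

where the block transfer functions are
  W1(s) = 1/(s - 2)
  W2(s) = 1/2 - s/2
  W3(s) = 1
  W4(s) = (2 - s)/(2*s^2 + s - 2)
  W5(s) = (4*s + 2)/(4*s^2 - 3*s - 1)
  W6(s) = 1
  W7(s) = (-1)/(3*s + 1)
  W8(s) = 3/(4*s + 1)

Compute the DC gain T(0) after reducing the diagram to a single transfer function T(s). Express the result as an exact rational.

The answer is 2.

Reasoning:
Step 1: reduce the parallel group W1, W2, W3 = (-s^2 + 5*s - 4)/(2*s - 4)
Step 2: series reduction of W6, W7 = (-1)/(3*s + 1)
Step 3: feedback reduction of W5, (W6*W7) = (12*s^2 + 10*s + 2)/(12*s^3 - 5*s^2 - 10*s - 3)
Step 4: series reduction of (W1+W2+W3), W4, [W5/(1+W5*(W6*W7))], W8 = (18*s^4 - 75*s^3 + 45*s + 12)/(96*s^6 + 32*s^5 - 194*s^4 - 73*s^3 + 62*s^2 + 41*s + 6)
The step-4 result is T(s). Setting s = 0: T(0) = 12/6 = 2.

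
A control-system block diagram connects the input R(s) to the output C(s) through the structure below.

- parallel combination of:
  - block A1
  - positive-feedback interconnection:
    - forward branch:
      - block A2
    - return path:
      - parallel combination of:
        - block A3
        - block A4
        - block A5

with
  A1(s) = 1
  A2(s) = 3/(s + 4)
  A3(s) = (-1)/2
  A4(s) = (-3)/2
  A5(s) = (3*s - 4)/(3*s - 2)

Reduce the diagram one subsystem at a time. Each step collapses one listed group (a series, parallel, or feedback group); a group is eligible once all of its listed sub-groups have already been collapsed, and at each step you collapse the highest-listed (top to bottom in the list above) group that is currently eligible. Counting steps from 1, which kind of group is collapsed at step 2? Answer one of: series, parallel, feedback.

Step 1. sum the parallel branches A3, A4, A5
Step 2. feedback reduction of A2, (A3+A4+A5)
Step 3. reduce the parallel group A1, [A2/(1-A2*(A3+A4+A5))]
At step 2 the group reduced is feedback.

Therefore the answer is feedback.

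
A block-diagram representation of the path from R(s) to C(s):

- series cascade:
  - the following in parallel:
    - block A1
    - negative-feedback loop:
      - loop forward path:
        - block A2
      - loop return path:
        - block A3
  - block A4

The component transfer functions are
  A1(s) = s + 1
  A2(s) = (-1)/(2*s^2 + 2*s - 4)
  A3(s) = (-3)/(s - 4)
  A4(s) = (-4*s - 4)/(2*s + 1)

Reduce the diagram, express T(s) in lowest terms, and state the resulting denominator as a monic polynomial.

Step 1 - collapse the loop (A2 forward, A3 return), giving (4 - s)/(2*s^3 - 6*s^2 - 12*s + 19)
Step 2 - add A1, [A2/(1+A2*A3)] (parallel), giving (2*s^4 - 4*s^3 - 18*s^2 + 6*s + 23)/(2*s^3 - 6*s^2 - 12*s + 19)
Step 3 - reduce the series chain (A1+[A2/(1+A2*A3)]), A4, giving (-8*s^5 + 8*s^4 + 88*s^3 + 48*s^2 - 116*s - 92)/(4*s^4 - 10*s^3 - 30*s^2 + 26*s + 19)
Step 3 gives the fully reduced T(s), with no common factor left to cancel. The denominator's leading coefficient is 4, so divide each of its coefficients by 4 to get the monic form.

Answer: s^4 - 5*s^3/2 - 15*s^2/2 + 13*s/2 + 19/4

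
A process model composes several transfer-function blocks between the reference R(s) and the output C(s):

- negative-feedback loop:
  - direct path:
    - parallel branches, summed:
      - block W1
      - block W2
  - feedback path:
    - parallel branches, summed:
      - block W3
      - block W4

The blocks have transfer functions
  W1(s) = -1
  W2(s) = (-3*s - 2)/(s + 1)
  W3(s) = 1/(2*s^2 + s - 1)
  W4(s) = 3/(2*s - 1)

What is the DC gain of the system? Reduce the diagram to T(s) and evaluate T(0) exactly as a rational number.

Step 1. sum the parallel branches W1, W2 gives (-4*s - 3)/(s + 1)
Step 2. sum the parallel branches W3, W4 gives (3*s + 4)/(2*s^2 + s - 1)
Step 3. close the feedback loop around (W1+W2), (W3+W4) gives (-8*s^3 - 10*s^2 + s + 3)/(2*s^3 - 9*s^2 - 25*s - 13)
Step 3 gives the overall T(s). Then T(0) = 3/(-13) = -3/13.

Therefore the answer is -3/13.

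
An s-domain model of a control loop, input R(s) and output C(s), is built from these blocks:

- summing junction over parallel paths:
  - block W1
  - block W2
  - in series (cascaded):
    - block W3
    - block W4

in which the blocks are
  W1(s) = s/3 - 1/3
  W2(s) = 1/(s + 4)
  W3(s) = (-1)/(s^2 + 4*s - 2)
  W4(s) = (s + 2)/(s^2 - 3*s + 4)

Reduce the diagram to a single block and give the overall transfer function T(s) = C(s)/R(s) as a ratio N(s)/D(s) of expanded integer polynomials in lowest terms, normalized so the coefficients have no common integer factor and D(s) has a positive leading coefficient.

Step 1. multiply W3, W4 (series) -> (-s - 2)/(s^4 + s^3 - 10*s^2 + 22*s - 8)
Step 2. reduce the parallel group W1, W2, (W3*W4), which is the overall transfer function T(s) = C(s)/R(s) in lowest terms

Therefore the answer is (s^6 + 4*s^5 - 8*s^4 - 9*s^3 + 65*s^2 - 64*s - 16)/(3*s^5 + 15*s^4 - 18*s^3 - 54*s^2 + 240*s - 96).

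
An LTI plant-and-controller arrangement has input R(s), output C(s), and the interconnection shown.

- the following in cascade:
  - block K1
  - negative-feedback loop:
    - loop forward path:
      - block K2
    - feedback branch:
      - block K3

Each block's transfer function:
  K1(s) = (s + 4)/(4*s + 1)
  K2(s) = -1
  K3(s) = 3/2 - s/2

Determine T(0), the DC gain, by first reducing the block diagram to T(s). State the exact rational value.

(1) reduce the feedback loop with forward K2 and return K3 = (-2)/(s - 1)
(2) cascade K1, [K2/(1+K2*K3)] = (-2*s - 8)/(4*s^2 - 3*s - 1)
Step 2 gives the overall T(s). Then T(0) = -8/(-1) = 8.

Therefore the answer is 8.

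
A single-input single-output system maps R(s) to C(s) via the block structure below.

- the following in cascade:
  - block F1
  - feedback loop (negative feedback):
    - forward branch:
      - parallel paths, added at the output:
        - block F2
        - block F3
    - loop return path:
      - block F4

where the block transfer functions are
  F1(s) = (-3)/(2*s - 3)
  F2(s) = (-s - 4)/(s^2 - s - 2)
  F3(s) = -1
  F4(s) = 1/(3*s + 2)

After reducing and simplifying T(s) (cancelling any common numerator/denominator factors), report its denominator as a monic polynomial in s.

Step 1: combine F2, F3 in parallel -> (-s^2 - 2)/(s^2 - s - 2)
Step 2: feedback reduction of (F2+F3), F4 -> (-3*s^3 - 2*s^2 - 6*s - 4)/(3*s^3 - 2*s^2 - 8*s - 6)
Step 3: combine F1, [(F2+F3)/(1+(F2+F3)*F4)] in series -> (9*s^3 + 6*s^2 + 18*s + 12)/(6*s^4 - 13*s^3 - 10*s^2 + 12*s + 18)
T(s) is the step-3 result (common factors already cancelled). Leading coefficient of the denominator: 6. Divide through by 6 for the monic polynomial.

Answer: s^4 - 13*s^3/6 - 5*s^2/3 + 2*s + 3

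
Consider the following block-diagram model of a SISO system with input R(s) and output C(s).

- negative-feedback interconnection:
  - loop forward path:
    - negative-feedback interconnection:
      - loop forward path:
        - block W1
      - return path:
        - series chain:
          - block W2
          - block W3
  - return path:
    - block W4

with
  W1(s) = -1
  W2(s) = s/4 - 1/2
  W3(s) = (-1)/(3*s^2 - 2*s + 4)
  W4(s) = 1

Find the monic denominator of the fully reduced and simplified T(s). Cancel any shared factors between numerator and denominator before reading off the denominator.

Reducing step by step:

(1) combine W2, W3 in series = (2 - s)/(12*s^2 - 8*s + 16)
(2) feedback reduction of W1, (W2*W3) = (-12*s^2 + 8*s - 16)/(12*s^2 - 7*s + 14)
(3) apply the feedback formula to [W1/(1+W1*(W2*W3))], W4 = (-12*s^2 + 8*s - 16)/(s - 2)
That last expression is T(s), already simplified, and its denominator is already monic.

Answer: s - 2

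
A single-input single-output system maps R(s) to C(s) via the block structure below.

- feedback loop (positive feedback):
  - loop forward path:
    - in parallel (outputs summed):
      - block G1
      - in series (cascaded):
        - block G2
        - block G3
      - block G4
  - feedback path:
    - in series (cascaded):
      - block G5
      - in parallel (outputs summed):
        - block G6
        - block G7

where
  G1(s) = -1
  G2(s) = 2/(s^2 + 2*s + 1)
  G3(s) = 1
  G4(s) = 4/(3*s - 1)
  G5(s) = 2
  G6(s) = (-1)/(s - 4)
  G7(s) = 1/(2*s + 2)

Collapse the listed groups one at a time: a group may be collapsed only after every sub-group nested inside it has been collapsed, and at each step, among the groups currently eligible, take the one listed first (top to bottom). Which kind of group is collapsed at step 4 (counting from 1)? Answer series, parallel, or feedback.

Step 1 - series reduction of G2, G3
Step 2 - reduce the parallel group G1, (G2*G3), G4
Step 3 - parallel reduction of G6, G7
Step 4 - cascade G5, (G6+G7)
Step 5 - reduce the feedback loop with forward (G1+(G2*G3)+G4) and return (G5*(G6+G7))
The group at step 4 is a series group.

Therefore the answer is series.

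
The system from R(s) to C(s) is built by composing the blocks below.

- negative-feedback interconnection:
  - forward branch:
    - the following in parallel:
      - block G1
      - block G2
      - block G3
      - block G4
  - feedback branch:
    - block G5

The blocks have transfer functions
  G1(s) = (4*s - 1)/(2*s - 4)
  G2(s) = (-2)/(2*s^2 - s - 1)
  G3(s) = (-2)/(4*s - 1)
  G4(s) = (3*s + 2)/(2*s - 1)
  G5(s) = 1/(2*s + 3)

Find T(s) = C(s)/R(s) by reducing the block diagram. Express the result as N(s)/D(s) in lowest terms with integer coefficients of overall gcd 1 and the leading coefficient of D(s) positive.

First reduce the diagram to T(s).

[1] combine G1, G2, G3, G4 in parallel: (112*s^5 - 212*s^4 + 2*s^3 + 158*s^2 - 57*s + 9)/(32*s^5 - 104*s^4 + 80*s^3 + 10*s^2 - 22*s + 4)
[2] feedback reduction of (G1+G2+G3+G4), G5: this yields T(s), and no further normalization is needed

Answer: (224*s^6 - 88*s^5 - 632*s^4 + 322*s^3 + 360*s^2 - 153*s + 27)/(64*s^6 - 364*s^4 + 262*s^3 + 144*s^2 - 115*s + 21)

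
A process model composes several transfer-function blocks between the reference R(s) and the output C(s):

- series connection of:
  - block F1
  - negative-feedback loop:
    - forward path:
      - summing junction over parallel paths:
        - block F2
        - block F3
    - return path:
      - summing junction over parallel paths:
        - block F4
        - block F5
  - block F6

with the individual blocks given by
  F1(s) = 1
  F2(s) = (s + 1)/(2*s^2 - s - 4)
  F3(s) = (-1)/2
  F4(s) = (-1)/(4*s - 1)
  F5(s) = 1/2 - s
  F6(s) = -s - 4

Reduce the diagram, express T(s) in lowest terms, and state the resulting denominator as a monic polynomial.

Answer: s^4 - s^3/4 - 3*s^2 - 33*s/16 - 1/8

Working:
[1] parallel reduction of F2, F3; result (-2*s^2 + 3*s + 6)/(4*s^2 - 2*s - 8)
[2] combine F4, F5 in parallel; result (-8*s^2 + 6*s - 3)/(8*s - 2)
[3] feedback reduction of (F2+F3), (F4+F5); result (-16*s^3 + 28*s^2 + 42*s - 12)/(16*s^4 - 4*s^3 - 48*s^2 - 33*s - 2)
[4] reduce the series chain F1, [(F2+F3)/(1+(F2+F3)*(F4+F5))], F6; result (16*s^4 + 36*s^3 - 154*s^2 - 156*s + 48)/(16*s^4 - 4*s^3 - 48*s^2 - 33*s - 2)
Step 4 gives the fully reduced T(s), with no common factor left to cancel. The denominator's leading coefficient is 16, so divide each of its coefficients by 16 to get the monic form.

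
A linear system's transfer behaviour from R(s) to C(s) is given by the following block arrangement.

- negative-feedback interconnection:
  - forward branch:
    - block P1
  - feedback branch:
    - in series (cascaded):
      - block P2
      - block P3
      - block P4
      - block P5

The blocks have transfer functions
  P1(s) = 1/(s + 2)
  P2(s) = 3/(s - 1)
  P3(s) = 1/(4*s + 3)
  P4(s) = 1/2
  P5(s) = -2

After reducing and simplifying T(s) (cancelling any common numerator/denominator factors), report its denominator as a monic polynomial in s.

Step 1 - cascade P2, P3, P4, P5 = (-3)/(4*s^2 - s - 3)
Step 2 - collapse the loop (P1 forward, (P2*P3*P4*P5) return) = (4*s^2 - s - 3)/(4*s^3 + 7*s^2 - 5*s - 9)
That last expression is T(s), already simplified. Scaling its denominator by 1/4 (the reciprocal of the leading coefficient) yields the monic denominator.

Final answer: s^3 + 7*s^2/4 - 5*s/4 - 9/4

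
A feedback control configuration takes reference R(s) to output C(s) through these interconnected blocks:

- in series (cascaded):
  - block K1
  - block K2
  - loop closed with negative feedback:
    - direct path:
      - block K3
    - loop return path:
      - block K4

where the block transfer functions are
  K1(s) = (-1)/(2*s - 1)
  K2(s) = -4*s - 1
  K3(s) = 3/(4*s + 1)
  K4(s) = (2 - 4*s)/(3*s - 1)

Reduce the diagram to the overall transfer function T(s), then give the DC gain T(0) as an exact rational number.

The answer is 3/5.

Reasoning:
Step 1 - feedback reduction of K3, K4, giving (9*s - 3)/(12*s^2 - 13*s + 5)
Step 2 - multiply K1, K2, [K3/(1+K3*K4)] (series), giving (36*s^2 - 3*s - 3)/(24*s^3 - 38*s^2 + 23*s - 5)
DC gain: substitute s = 0 into T(s) from step 2: T(0) = -3/(-5) = 3/5.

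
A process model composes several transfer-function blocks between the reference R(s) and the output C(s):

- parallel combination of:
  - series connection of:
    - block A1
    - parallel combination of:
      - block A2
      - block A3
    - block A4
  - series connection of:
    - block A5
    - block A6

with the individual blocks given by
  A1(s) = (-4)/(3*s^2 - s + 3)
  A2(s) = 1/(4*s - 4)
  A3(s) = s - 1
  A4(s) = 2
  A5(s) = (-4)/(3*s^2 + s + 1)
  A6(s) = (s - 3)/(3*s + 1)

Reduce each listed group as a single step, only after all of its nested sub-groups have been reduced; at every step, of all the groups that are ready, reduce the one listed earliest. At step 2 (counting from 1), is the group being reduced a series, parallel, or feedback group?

Answer: series

Working:
Step 1. reduce the parallel group A2, A3
Step 2. reduce the series chain A1, (A2+A3), A4
Step 3. reduce the series chain A5, A6
Step 4. reduce the parallel group (A1*(A2+A3)*A4), (A5*A6)
Step 2 collapses a series group.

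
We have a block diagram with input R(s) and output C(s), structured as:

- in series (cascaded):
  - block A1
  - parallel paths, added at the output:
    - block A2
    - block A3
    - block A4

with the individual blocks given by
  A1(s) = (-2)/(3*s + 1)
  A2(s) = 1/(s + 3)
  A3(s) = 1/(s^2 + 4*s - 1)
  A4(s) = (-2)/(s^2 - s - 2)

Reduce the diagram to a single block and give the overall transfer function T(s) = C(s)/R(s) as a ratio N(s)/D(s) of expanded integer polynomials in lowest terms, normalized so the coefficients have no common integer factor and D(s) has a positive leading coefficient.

(1) parallel reduction of A2, A3, A4 -> (s^4 + 2*s^3 - 19*s^2 - 34*s + 2)/(s^5 + 6*s^4 + 2*s^3 - 28*s^2 - 19*s + 6)
(2) multiply A1, (A2+A3+A4) (series) - this is the overall T(s), already in the required normalized form

Hence the answer: (-2*s^4 - 4*s^3 + 38*s^2 + 68*s - 4)/(3*s^6 + 19*s^5 + 12*s^4 - 82*s^3 - 85*s^2 - s + 6)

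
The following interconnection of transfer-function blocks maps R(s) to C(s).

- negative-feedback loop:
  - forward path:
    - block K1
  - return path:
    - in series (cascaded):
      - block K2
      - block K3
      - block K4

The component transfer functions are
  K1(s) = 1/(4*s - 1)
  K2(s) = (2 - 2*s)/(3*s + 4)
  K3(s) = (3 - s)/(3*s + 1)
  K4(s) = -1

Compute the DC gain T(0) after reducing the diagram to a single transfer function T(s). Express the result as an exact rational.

Reducing step by step:

(1) cascade K2, K3, K4 -> (-2*s^2 + 8*s - 6)/(9*s^2 + 15*s + 4)
(2) feedback reduction of K1, (K2*K3*K4) -> (9*s^2 + 15*s + 4)/(36*s^3 + 49*s^2 + 9*s - 10)
The step-2 result is T(s). Setting s = 0: T(0) = 4/(-10) = -2/5.

Answer: -2/5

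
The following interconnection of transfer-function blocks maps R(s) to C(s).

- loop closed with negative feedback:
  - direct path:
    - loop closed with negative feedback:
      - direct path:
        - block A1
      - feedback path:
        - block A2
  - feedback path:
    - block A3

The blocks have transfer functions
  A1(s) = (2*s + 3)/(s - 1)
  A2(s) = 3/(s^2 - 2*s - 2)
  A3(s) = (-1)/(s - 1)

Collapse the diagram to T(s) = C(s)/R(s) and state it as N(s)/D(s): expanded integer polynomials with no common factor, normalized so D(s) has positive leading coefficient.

Reducing step by step:

Step 1: feedback reduction of A1, A2: (2*s^3 - s^2 - 10*s - 6)/(s^3 - 3*s^2 + 6*s + 11)
Step 2: feedback reduction of [A1/(1+A1*A2)], A3; the result is T(s) itself (integer coefficients, no common factor, positive leading denominator coefficient)

Answer: (2*s^4 - 3*s^3 - 9*s^2 + 4*s + 6)/(s^4 - 6*s^3 + 10*s^2 + 15*s - 5)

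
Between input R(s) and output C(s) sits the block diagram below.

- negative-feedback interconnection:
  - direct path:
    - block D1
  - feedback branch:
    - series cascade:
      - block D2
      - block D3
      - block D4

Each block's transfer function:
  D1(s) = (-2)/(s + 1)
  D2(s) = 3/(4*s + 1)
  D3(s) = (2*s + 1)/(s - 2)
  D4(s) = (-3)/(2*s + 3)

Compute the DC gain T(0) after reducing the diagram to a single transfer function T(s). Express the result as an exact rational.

First reduce the diagram to T(s).

1. reduce the series chain D2, D3, D4, giving (-18*s - 9)/(8*s^3 - 2*s^2 - 25*s - 6)
2. collapse the loop (D1 forward, (D2*D3*D4) return), giving (-16*s^3 + 4*s^2 + 50*s + 12)/(8*s^4 + 6*s^3 - 27*s^2 + 5*s + 12)
The step-2 result is T(s). Setting s = 0: T(0) = 12/12 = 1.

Answer: 1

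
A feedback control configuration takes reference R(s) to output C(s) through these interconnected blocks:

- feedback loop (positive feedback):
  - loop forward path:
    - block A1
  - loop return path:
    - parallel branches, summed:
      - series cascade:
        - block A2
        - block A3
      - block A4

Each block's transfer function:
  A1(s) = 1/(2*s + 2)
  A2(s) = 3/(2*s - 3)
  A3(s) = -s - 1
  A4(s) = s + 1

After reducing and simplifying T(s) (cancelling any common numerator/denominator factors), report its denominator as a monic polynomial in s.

(1) combine A2, A3 in series, giving (-3*s - 3)/(2*s - 3)
(2) reduce the parallel group (A2*A3), A4, giving (2*s^2 - 4*s - 6)/(2*s - 3)
(3) collapse the loop (A1 forward, ((A2*A3)+A4) return), giving (2*s - 3)/(2*s^2 + 2*s)
The result of step 3 is T(s) in lowest terms. Its denominator has leading coefficient 2; dividing the denominator through by 2 makes it monic.

Therefore the answer is s^2 + s.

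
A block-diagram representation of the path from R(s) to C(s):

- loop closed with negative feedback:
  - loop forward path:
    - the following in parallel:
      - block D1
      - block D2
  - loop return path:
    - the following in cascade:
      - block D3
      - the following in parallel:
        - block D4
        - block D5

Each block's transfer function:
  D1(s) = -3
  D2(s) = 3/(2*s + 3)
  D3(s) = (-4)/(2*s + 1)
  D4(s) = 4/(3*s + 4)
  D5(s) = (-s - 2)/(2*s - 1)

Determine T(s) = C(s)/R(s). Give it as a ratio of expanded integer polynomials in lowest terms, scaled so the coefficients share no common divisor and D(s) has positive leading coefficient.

The answer is (-72*s^4 - 168*s^3 - 78*s^2 + 42*s + 24)/(24*s^4 - 4*s^3 - 78*s^2 - 353*s - 300).

Reasoning:
[1] parallel reduction of D1, D2 = (-6*s - 6)/(2*s + 3)
[2] parallel reduction of D4, D5 = (-3*s^2 - 2*s - 12)/(6*s^2 + 5*s - 4)
[3] combine D3, (D4+D5) in series = (12*s^2 + 8*s + 48)/(12*s^3 + 16*s^2 - 3*s - 4)
[4] apply the feedback formula to (D1+D2), (D3*(D4+D5)): this yields T(s), and no further normalization is needed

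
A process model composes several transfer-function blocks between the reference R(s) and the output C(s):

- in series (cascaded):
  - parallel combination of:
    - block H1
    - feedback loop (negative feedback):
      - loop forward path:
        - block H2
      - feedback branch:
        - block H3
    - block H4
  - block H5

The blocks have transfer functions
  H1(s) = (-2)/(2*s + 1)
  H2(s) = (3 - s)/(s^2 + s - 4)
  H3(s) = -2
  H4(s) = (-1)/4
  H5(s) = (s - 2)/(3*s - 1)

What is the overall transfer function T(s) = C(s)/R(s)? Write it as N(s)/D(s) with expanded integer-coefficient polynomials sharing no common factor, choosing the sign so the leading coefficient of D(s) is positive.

1. reduce the feedback loop with forward H2 and return H3, giving (3 - s)/(s^2 + 3*s - 10)
2. parallel reduction of H1, [H2/(1+H2*H3)], H4, giving (-2*s^3 - 23*s^2 + 13*s + 102)/(8*s^3 + 28*s^2 - 68*s - 40)
3. reduce the series chain (H1+[H2/(1+H2*H3)]+H4), H5, which is the overall transfer function T(s) = C(s)/R(s) in lowest terms

Answer: (-2*s^3 - 23*s^2 + 13*s + 102)/(24*s^3 + 124*s^2 + 16*s - 20)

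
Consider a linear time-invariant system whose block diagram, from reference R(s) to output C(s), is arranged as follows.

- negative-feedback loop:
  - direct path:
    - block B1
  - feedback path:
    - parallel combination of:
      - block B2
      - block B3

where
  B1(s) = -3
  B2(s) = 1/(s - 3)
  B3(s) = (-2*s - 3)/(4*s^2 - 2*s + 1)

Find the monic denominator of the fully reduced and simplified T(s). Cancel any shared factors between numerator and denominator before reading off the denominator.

First reduce the diagram to T(s).

[1] parallel reduction of B2, B3, giving (2*s^2 + s + 10)/(4*s^3 - 14*s^2 + 7*s - 3)
[2] reduce the feedback loop with forward B1 and return (B2+B3), giving (-12*s^3 + 42*s^2 - 21*s + 9)/(4*s^3 - 20*s^2 + 4*s - 33)
The result of step 2 is T(s) in lowest terms. Its denominator has leading coefficient 4; dividing the denominator through by 4 makes it monic.

Answer: s^3 - 5*s^2 + s - 33/4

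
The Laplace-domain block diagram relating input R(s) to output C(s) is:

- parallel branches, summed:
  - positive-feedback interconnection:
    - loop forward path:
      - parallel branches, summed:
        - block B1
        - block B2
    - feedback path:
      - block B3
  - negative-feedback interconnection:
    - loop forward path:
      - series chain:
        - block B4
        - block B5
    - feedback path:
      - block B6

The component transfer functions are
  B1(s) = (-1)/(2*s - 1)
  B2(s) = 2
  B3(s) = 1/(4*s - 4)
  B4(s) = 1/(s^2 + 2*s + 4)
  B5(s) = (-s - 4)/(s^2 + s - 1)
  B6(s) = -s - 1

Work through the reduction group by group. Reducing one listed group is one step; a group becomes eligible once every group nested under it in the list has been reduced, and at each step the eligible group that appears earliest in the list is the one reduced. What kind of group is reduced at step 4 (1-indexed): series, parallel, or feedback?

The answer is feedback.

Reasoning:
[1] reduce the parallel group B1, B2
[2] collapse the loop ((B1+B2) forward, B3 return)
[3] cascade B4, B5
[4] reduce the feedback loop with forward (B4*B5) and return B6
[5] reduce the parallel group [(B1+B2)/(1-(B1+B2)*B3)], [(B4*B5)/(1+(B4*B5)*B6)]
Step 4: feedback.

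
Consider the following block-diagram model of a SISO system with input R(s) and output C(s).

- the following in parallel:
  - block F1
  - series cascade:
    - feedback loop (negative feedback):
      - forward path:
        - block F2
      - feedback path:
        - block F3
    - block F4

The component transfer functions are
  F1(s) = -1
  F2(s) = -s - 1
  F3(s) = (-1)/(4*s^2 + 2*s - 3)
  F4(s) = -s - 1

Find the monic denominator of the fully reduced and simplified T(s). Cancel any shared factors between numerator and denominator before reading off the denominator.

Reducing step by step:

Step 1: collapse the loop (F2 forward, F3 return) = (-4*s^3 - 6*s^2 + s + 3)/(4*s^2 + 3*s - 2)
Step 2: series reduction of [F2/(1+F2*F3)], F4 = (4*s^4 + 10*s^3 + 5*s^2 - 4*s - 3)/(4*s^2 + 3*s - 2)
Step 3: parallel reduction of F1, ([F2/(1+F2*F3)]*F4) = (4*s^4 + 10*s^3 + s^2 - 7*s - 1)/(4*s^2 + 3*s - 2)
The result of step 3 is T(s) in lowest terms. Its denominator has leading coefficient 4; dividing the denominator through by 4 makes it monic.

Answer: s^2 + 3*s/4 - 1/2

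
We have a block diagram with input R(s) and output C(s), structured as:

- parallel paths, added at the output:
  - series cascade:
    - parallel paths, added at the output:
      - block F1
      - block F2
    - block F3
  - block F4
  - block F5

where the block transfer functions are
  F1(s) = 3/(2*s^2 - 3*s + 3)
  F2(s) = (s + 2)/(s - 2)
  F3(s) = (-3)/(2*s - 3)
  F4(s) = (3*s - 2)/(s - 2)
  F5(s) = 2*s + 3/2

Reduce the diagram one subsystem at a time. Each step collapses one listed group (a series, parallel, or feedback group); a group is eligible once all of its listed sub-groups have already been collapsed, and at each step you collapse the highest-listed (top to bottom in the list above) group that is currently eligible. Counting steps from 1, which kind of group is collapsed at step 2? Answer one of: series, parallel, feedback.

Step 1. reduce the parallel group F1, F2
Step 2. combine (F1+F2), F3 in series
Step 3. add ((F1+F2)*F3), F4, F5 (parallel)
So the answer for step 2 is series.

Final answer: series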